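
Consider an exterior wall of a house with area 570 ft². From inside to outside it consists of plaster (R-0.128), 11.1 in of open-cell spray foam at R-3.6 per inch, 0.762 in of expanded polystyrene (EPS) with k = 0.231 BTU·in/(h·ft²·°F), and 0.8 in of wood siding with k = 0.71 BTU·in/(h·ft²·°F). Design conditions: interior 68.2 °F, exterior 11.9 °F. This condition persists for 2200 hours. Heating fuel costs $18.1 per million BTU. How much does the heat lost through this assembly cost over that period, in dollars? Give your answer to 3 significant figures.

11.1 × 3.6 = 39.96
0.762/0.231 = 3.299
0.8/0.71 = 1.127
R_total = 0.128 + 39.96 + 3.299 + 1.127 = 44.51 ft²·°F·h/BTU
Q = 570 × (68.2 − 11.9) / 44.51 = 720.9 BTU/h
E = 720.9 × 2200 = 1586000 BTU
Cost = 1586000/10⁶ × 18.1 = $28.71

28.7 dollars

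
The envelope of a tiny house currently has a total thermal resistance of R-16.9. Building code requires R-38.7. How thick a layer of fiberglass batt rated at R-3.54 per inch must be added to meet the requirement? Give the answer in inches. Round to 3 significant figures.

ΔR = 38.7 − 16.9 = 21.8 ft²·°F·h/BTU
L = ΔR / (R/in) = 21.8/3.54 = 6.158 in

6.16 in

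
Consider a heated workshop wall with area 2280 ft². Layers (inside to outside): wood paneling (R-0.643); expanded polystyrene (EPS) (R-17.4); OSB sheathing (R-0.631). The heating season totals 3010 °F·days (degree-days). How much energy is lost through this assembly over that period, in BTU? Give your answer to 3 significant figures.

R_total = 0.643 + 17.4 + 0.631 = 18.67 ft²·°F·h/BTU
E = A × HDD × 24 / R = 2280 × 3010 × 24 / 18.67 = 8820000 BTU

8820000 BTU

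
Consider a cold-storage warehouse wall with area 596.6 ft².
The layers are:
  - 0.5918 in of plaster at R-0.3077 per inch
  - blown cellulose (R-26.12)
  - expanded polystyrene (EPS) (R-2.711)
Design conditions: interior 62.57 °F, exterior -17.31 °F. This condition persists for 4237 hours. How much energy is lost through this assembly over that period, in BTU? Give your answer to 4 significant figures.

6960000 BTU

0.5918 × 0.3077 = 0.1821
R_total = 0.1821 + 26.12 + 2.711 = 29.013 ft²·°F·h/BTU
Q = 596.6 × (62.57 − (-17.31)) / 29.013 = 1642.6 BTU/h
E = 1642.6 × 4237 = 6959600 BTU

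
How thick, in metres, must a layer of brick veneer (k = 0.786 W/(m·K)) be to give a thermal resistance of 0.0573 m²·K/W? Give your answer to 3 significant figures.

L = R·k = 0.0573 × 0.786 = 0.04504 m

0.0450 m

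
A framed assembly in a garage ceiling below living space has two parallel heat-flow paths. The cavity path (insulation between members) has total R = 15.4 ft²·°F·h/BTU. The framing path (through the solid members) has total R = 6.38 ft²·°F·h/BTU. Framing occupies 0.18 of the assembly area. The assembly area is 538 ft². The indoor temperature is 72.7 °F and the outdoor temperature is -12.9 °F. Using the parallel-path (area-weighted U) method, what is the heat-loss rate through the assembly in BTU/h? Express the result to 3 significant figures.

U_eff = 0.82/15.4 + 0.18/6.38 = 0.05325 + 0.02821 = 0.08146
R_eff = 1/U_eff = 12.28 ft²·°F·h/BTU
Q = 538 × (72.7 − (-12.9)) / 12.28 = 3751 BTU/h

3750 BTU/h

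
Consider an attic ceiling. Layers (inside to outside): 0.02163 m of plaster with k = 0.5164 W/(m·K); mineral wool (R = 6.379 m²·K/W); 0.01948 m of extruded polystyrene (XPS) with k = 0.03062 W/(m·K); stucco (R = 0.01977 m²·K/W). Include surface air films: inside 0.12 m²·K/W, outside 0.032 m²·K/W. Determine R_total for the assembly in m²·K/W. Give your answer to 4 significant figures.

0.02163/0.5164 = 0.041886
0.01948/0.03062 = 0.63619
R_total = 0.12 + 0.041886 + 6.379 + 0.63619 + 0.01977 + 0.032 = 7.2288 m²·K/W

7.229 m²·K/W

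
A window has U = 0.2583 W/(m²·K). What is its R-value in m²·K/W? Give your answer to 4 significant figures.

R = 1/U = 1/0.2583 = 3.8715

3.871 m²·K/W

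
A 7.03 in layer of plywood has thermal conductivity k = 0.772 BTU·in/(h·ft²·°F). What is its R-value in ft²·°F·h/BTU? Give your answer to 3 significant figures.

R = L/k = 7.03/0.772 = 9.106 ft²·°F·h/BTU

9.11 ft²·°F·h/BTU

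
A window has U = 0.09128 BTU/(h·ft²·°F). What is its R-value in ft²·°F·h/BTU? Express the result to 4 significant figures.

10.96 ft²·°F·h/BTU

R = 1/U = 1/0.09128 = 10.955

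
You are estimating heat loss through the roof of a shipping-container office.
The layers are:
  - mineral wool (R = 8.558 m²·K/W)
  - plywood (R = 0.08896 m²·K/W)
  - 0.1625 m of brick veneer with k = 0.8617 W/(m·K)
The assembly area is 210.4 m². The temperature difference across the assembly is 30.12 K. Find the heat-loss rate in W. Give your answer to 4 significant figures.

717.2 W

0.1625/0.8617 = 0.18858
R_total = 8.558 + 0.08896 + 0.18858 = 8.8355 m²·K/W
Q = A·ΔT/R = 210.4 × 30.12 / 8.8355 = 717.25 W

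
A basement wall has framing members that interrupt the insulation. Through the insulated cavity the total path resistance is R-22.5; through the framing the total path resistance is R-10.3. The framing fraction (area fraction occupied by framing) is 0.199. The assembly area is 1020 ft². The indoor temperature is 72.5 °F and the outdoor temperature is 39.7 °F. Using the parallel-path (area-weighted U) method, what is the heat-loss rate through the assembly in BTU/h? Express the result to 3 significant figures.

1840 BTU/h

U_eff = 0.801/22.5 + 0.199/10.3 = 0.0356 + 0.01932 = 0.05492
R_eff = 1/U_eff = 18.21 ft²·°F·h/BTU
Q = 1020 × (72.5 − 39.7) / 18.21 = 1837 BTU/h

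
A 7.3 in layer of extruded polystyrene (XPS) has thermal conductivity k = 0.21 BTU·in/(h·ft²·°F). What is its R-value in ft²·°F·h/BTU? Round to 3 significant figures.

34.8 ft²·°F·h/BTU

R = L/k = 7.3/0.21 = 34.76 ft²·°F·h/BTU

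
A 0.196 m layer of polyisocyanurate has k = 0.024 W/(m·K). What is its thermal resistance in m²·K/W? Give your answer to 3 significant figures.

8.17 m²·K/W

R = L/k = 0.196/0.024 = 8.167 m²·K/W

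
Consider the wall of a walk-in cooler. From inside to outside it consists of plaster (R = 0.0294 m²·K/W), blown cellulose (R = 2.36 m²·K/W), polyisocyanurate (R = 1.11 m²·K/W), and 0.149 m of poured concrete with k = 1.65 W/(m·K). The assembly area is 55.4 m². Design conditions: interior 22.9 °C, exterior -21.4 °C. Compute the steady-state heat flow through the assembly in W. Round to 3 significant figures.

684 W

0.149/1.65 = 0.0903
R_total = 0.0294 + 2.36 + 1.11 + 0.0903 = 3.59 m²·K/W
Q = A·ΔT/R = 55.4 × (22.9 − (-21.4)) / 3.59 = 683.7 W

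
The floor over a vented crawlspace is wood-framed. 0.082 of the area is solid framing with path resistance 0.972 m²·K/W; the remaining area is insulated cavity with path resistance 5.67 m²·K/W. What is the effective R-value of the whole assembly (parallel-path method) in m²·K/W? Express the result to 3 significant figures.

4.06 m²·K/W

U_eff = 0.918/5.67 + 0.082/0.972 = 0.1619 + 0.08436 = 0.2463
R_eff = 1/U_eff = 4.061 m²·K/W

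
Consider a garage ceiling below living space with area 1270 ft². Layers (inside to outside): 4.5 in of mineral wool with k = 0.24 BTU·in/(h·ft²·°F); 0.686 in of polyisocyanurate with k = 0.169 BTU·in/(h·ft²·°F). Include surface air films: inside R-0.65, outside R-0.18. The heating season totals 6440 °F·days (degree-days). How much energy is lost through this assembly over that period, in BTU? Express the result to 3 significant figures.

8300000 BTU

4.5/0.24 = 18.75
0.686/0.169 = 4.059
R_total = 0.65 + 18.75 + 4.059 + 0.18 = 23.64 ft²·°F·h/BTU
E = A × HDD × 24 / R = 1270 × 6440 × 24 / 23.64 = 8304000 BTU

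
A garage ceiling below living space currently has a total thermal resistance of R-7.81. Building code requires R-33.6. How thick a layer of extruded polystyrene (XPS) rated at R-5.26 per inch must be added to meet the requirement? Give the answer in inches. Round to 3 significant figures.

4.90 in

ΔR = 33.6 − 7.81 = 25.79 ft²·°F·h/BTU
L = ΔR / (R/in) = 25.79/5.26 = 4.903 in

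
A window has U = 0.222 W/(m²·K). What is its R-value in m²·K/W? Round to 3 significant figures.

R = 1/U = 1/0.222 = 4.505

4.50 m²·K/W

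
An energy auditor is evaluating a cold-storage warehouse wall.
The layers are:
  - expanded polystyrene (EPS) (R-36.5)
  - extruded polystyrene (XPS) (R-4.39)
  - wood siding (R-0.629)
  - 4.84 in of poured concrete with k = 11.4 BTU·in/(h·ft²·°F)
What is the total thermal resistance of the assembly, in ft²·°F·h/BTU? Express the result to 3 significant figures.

41.9 ft²·°F·h/BTU

4.84/11.4 = 0.4246
R_total = 36.5 + 4.39 + 0.629 + 0.4246 = 41.94 ft²·°F·h/BTU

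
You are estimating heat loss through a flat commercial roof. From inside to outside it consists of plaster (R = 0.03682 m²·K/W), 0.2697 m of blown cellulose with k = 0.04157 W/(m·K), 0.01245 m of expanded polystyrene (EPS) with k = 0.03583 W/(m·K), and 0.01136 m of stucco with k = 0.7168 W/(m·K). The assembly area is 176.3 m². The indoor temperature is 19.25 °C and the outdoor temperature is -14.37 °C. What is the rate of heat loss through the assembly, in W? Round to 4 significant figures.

0.2697/0.04157 = 6.4879
0.01245/0.03583 = 0.34747
0.01136/0.7168 = 0.015848
R_total = 0.03682 + 6.4879 + 0.34747 + 0.015848 = 6.888 m²·K/W
Q = A·ΔT/R = 176.3 × (19.25 − (-14.37)) / 6.888 = 860.51 W

860.5 W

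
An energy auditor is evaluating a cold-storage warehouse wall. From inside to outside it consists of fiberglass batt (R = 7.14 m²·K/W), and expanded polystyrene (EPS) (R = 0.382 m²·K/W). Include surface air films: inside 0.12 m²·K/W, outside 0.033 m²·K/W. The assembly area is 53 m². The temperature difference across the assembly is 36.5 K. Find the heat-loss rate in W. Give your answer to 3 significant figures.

252 W

R_total = 0.12 + 7.14 + 0.382 + 0.033 = 7.675 m²·K/W
Q = A·ΔT/R = 53 × 36.5 / 7.675 = 252.1 W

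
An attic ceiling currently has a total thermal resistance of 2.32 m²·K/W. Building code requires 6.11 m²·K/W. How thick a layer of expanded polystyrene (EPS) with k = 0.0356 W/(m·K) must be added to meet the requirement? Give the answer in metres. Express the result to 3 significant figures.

0.135 m

ΔR = 6.11 − 2.32 = 3.79 m²·K/W
L = ΔR × k = 3.79 × 0.0356 = 0.1349 m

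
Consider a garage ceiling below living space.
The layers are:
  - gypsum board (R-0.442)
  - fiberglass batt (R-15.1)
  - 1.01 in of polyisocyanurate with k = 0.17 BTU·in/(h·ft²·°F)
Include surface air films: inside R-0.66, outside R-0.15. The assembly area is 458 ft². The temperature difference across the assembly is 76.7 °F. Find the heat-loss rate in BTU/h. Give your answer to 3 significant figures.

1580 BTU/h

1.01/0.17 = 5.941
R_total = 0.66 + 0.442 + 15.1 + 5.941 + 0.15 = 22.29 ft²·°F·h/BTU
Q = A·ΔT/R = 458 × 76.7 / 22.29 = 1576 BTU/h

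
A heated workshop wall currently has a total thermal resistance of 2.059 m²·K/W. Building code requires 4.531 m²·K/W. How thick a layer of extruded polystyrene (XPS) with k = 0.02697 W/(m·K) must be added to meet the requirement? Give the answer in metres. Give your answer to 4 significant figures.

ΔR = 4.531 − 2.059 = 2.472 m²·K/W
L = ΔR × k = 2.472 × 0.02697 = 0.06667 m

0.06667 m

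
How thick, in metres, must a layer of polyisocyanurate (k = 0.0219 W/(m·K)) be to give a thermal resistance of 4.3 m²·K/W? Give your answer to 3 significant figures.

L = R·k = 4.3 × 0.0219 = 0.09417 m

0.0942 m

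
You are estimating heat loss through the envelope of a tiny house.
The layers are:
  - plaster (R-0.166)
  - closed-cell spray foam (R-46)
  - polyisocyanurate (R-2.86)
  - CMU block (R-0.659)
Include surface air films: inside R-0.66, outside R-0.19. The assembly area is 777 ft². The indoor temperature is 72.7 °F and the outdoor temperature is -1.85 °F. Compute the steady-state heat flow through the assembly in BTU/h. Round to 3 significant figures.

1150 BTU/h

R_total = 0.66 + 0.166 + 46 + 2.86 + 0.659 + 0.19 = 50.53 ft²·°F·h/BTU
Q = A·ΔT/R = 777 × (72.7 − (-1.85)) / 50.53 = 1146 BTU/h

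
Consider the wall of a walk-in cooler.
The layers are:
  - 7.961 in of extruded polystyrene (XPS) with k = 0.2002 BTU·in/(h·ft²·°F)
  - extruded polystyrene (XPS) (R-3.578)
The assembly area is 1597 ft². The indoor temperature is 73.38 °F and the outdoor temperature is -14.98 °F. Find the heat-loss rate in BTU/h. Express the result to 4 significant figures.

3256 BTU/h

7.961/0.2002 = 39.765
R_total = 39.765 + 3.578 = 43.343 ft²·°F·h/BTU
Q = A·ΔT/R = 1597 × (73.38 − (-14.98)) / 43.343 = 3255.7 BTU/h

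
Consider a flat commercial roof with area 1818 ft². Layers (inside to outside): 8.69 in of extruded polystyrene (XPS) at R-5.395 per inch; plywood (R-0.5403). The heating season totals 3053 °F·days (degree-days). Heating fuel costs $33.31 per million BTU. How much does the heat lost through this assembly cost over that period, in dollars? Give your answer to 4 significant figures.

93.57 dollars

8.69 × 5.395 = 46.883
R_total = 46.883 + 0.5403 = 47.423 ft²·°F·h/BTU
E = A × HDD × 24 / R = 1818 × 3053 × 24 / 47.423 = 2809000 BTU
Cost = 2809000/10⁶ × 33.31 = $93.566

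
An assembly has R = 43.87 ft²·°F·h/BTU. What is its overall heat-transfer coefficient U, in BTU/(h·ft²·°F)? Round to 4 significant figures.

0.02279 BTU/(h·ft²·°F)

U = 1/R = 1/43.87 = 0.022795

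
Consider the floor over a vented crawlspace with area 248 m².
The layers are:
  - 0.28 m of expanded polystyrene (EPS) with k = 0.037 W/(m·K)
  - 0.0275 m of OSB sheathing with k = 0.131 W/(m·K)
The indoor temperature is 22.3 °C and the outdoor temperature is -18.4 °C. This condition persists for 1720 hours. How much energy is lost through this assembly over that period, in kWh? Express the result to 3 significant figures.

2230 kWh

0.28/0.037 = 7.568
0.0275/0.131 = 0.2099
R_total = 7.568 + 0.2099 = 7.777 m²·K/W
Q = 248 × (22.3 − (-18.4)) / 7.777 = 1298 W
E = 1298 W × 1720 h / 1000 = 2232 kWh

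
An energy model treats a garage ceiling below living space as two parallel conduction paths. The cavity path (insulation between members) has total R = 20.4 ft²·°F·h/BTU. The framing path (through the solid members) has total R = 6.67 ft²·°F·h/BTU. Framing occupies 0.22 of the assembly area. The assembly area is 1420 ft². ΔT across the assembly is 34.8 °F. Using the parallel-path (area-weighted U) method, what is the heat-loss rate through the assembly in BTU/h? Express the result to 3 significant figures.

3520 BTU/h

U_eff = 0.78/20.4 + 0.22/6.67 = 0.03824 + 0.03298 = 0.07122
R_eff = 1/U_eff = 14.04 ft²·°F·h/BTU
Q = 1420 × 34.8 / 14.04 = 3519 BTU/h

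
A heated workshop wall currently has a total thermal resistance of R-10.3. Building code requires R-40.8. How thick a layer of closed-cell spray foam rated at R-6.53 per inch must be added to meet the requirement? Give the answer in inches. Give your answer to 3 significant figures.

ΔR = 40.8 − 10.3 = 30.5 ft²·°F·h/BTU
L = ΔR / (R/in) = 30.5/6.53 = 4.671 in

4.67 in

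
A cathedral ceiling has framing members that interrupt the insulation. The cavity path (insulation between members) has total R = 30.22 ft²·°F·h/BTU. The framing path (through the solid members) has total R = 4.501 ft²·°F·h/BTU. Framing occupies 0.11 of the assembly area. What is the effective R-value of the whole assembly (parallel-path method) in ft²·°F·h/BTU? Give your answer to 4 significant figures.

18.56 ft²·°F·h/BTU

U_eff = 0.89/30.22 + 0.11/4.501 = 0.029451 + 0.024439 = 0.05389
R_eff = 1/U_eff = 18.556 ft²·°F·h/BTU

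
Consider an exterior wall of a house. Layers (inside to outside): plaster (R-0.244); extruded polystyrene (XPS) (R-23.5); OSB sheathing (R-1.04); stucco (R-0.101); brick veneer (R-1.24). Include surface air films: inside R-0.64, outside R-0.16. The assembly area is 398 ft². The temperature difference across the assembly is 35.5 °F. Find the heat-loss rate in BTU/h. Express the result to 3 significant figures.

525 BTU/h

R_total = 0.64 + 0.244 + 23.5 + 1.04 + 0.101 + 1.24 + 0.16 = 26.93 ft²·°F·h/BTU
Q = A·ΔT/R = 398 × 35.5 / 26.93 = 524.8 BTU/h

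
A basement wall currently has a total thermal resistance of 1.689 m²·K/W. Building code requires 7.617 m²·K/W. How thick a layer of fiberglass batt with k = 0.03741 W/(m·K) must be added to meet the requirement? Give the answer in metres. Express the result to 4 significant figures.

0.2218 m

ΔR = 7.617 − 1.689 = 5.928 m²·K/W
L = ΔR × k = 5.928 × 0.03741 = 0.22177 m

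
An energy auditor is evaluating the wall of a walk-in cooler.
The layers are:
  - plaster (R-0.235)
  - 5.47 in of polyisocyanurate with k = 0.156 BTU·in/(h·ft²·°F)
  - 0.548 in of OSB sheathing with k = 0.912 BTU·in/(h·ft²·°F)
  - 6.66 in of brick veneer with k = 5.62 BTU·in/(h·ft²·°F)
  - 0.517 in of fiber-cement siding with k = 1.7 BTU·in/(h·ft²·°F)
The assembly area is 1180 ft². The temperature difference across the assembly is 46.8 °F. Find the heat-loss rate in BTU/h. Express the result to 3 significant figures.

5.47/0.156 = 35.06
0.548/0.912 = 0.6009
6.66/5.62 = 1.185
0.517/1.7 = 0.3041
R_total = 0.235 + 35.06 + 0.6009 + 1.185 + 0.3041 = 37.39 ft²·°F·h/BTU
Q = A·ΔT/R = 1180 × 46.8 / 37.39 = 1477 BTU/h

1480 BTU/h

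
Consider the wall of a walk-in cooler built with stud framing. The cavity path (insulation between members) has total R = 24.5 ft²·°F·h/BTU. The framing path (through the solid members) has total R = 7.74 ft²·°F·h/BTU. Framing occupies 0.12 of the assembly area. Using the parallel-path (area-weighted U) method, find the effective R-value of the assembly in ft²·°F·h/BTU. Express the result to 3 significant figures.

U_eff = 0.88/24.5 + 0.12/7.74 = 0.03592 + 0.0155 = 0.05142
R_eff = 1/U_eff = 19.45 ft²·°F·h/BTU

19.4 ft²·°F·h/BTU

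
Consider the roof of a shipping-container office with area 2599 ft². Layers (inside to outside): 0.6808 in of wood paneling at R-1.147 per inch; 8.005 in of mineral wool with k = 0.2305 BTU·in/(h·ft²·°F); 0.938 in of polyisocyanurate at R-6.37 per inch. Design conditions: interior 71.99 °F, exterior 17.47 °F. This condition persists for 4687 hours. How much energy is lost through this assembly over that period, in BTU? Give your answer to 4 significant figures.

0.6808 × 1.147 = 0.78088
8.005/0.2305 = 34.729
0.938 × 6.37 = 5.9751
R_total = 0.78088 + 34.729 + 5.9751 = 41.485 ft²·°F·h/BTU
Q = 2599 × (71.99 − 17.47) / 41.485 = 3415.6 BTU/h
E = 3415.6 × 4687 = 16009000 BTU

16010000 BTU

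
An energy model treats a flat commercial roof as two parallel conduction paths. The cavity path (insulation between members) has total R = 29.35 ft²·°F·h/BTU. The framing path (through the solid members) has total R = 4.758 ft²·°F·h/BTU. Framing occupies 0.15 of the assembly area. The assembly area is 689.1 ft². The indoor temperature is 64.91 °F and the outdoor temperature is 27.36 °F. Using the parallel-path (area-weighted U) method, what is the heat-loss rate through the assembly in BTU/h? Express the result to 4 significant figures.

U_eff = 0.85/29.35 + 0.15/4.758 = 0.028961 + 0.031526 = 0.060487
R_eff = 1/U_eff = 16.533 ft²·°F·h/BTU
Q = 689.1 × (64.91 − 27.36) / 16.533 = 1565.1 BTU/h

1565 BTU/h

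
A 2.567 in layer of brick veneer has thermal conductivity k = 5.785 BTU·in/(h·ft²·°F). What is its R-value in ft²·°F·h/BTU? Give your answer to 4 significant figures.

R = L/k = 2.567/5.785 = 0.44373 ft²·°F·h/BTU

0.4437 ft²·°F·h/BTU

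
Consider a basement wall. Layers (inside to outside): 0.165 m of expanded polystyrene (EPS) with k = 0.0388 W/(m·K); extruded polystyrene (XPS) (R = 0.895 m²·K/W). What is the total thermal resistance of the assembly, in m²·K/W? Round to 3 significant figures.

5.15 m²·K/W

0.165/0.0388 = 4.253
R_total = 4.253 + 0.895 = 5.148 m²·K/W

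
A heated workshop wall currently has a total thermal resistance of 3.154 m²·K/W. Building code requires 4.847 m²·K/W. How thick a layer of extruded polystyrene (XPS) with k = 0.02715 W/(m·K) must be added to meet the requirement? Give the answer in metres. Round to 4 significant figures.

0.04596 m

ΔR = 4.847 − 3.154 = 1.693 m²·K/W
L = ΔR × k = 1.693 × 0.02715 = 0.045965 m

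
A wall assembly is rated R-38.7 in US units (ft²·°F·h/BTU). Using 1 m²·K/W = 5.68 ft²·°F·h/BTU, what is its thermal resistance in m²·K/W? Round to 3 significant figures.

6.81 m²·K/W

R_SI = 38.7/5.68 = 6.813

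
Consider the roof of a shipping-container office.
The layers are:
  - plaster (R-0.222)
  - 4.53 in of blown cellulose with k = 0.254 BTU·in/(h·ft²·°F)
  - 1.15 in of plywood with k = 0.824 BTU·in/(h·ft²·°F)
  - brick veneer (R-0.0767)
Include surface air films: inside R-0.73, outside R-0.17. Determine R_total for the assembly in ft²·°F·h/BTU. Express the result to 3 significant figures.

4.53/0.254 = 17.83
1.15/0.824 = 1.396
R_total = 0.73 + 0.222 + 17.83 + 1.396 + 0.0767 + 0.17 = 20.43 ft²·°F·h/BTU

20.4 ft²·°F·h/BTU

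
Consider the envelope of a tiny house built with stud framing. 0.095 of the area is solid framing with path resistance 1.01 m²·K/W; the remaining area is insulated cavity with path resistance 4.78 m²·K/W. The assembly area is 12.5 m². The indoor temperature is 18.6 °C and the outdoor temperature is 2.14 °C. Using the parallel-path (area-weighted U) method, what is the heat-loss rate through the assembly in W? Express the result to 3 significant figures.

58.3 W

U_eff = 0.905/4.78 + 0.095/1.01 = 0.1893 + 0.09406 = 0.2834
R_eff = 1/U_eff = 3.529 m²·K/W
Q = 12.5 × (18.6 − 2.14) / 3.529 = 58.31 W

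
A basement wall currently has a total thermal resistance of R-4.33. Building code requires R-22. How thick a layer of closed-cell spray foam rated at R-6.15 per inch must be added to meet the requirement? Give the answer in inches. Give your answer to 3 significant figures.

2.87 in

ΔR = 22 − 4.33 = 17.67 ft²·°F·h/BTU
L = ΔR / (R/in) = 17.67/6.15 = 2.873 in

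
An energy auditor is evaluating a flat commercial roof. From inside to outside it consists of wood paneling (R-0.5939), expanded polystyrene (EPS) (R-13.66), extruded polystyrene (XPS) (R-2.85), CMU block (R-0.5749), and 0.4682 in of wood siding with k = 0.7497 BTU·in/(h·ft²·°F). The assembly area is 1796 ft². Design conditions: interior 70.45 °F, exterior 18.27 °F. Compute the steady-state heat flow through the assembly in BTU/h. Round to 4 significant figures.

0.4682/0.7497 = 0.62452
R_total = 0.5939 + 13.66 + 2.85 + 0.5749 + 0.62452 = 18.303 ft²·°F·h/BTU
Q = A·ΔT/R = 1796 × (70.45 − 18.27) / 18.303 = 5120.1 BTU/h

5120 BTU/h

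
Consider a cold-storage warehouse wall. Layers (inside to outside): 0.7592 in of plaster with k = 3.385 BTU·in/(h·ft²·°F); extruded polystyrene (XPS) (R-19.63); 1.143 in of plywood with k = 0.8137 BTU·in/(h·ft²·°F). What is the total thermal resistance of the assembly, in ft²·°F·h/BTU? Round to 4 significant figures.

0.7592/3.385 = 0.22428
1.143/0.8137 = 1.4047
R_total = 0.22428 + 19.63 + 1.4047 = 21.259 ft²·°F·h/BTU

21.26 ft²·°F·h/BTU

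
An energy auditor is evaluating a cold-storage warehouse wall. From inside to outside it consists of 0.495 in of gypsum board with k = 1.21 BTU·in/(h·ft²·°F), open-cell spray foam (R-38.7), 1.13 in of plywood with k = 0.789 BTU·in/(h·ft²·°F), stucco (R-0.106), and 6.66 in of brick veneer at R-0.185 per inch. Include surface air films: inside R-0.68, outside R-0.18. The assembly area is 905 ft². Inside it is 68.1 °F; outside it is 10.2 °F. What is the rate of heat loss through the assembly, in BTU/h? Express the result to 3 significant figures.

1230 BTU/h

0.495/1.21 = 0.4091
1.13/0.789 = 1.432
6.66 × 0.185 = 1.232
R_total = 0.68 + 0.4091 + 38.7 + 1.432 + 0.106 + 1.232 + 0.18 = 42.74 ft²·°F·h/BTU
Q = A·ΔT/R = 905 × (68.1 − 10.2) / 42.74 = 1226 BTU/h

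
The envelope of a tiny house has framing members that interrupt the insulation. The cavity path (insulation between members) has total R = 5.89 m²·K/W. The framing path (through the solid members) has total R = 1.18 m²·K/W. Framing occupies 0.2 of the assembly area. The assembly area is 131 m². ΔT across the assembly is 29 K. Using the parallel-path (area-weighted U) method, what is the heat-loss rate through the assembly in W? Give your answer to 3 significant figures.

1160 W

U_eff = 0.8/5.89 + 0.2/1.18 = 0.1358 + 0.1695 = 0.3053
R_eff = 1/U_eff = 3.275 m²·K/W
Q = 131 × 29 / 3.275 = 1160 W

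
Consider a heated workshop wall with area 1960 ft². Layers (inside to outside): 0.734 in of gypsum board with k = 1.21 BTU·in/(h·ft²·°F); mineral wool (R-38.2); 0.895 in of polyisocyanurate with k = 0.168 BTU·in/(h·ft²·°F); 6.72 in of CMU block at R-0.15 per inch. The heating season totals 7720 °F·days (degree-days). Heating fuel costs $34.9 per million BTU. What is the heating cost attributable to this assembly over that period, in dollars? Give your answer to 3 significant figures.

281 dollars

0.734/1.21 = 0.6066
0.895/0.168 = 5.327
6.72 × 0.15 = 1.008
R_total = 0.6066 + 38.2 + 5.327 + 1.008 = 45.14 ft²·°F·h/BTU
E = A × HDD × 24 / R = 1960 × 7720 × 24 / 45.14 = 8045000 BTU
Cost = 8045000/10⁶ × 34.9 = $280.8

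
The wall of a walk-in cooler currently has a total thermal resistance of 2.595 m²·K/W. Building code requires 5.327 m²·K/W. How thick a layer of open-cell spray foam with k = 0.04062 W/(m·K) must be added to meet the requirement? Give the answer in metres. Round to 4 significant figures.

ΔR = 5.327 − 2.595 = 2.732 m²·K/W
L = ΔR × k = 2.732 × 0.04062 = 0.11097 m

0.1110 m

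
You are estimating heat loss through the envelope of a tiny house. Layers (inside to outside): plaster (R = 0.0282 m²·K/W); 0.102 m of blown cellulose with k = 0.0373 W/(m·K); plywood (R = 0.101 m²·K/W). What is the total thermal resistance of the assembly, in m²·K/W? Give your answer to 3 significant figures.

0.102/0.0373 = 2.735
R_total = 0.0282 + 2.735 + 0.101 = 2.864 m²·K/W

2.86 m²·K/W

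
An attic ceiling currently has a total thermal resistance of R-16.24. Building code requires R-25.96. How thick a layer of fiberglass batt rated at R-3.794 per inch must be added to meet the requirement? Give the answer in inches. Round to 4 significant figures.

ΔR = 25.96 − 16.24 = 9.72 ft²·°F·h/BTU
L = ΔR / (R/in) = 9.72/3.794 = 2.5619 in

2.562 in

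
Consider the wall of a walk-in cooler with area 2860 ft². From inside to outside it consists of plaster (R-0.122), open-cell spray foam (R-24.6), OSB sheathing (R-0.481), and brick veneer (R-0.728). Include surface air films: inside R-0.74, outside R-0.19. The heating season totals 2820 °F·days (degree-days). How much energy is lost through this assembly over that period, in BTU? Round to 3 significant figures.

R_total = 0.74 + 0.122 + 24.6 + 0.481 + 0.728 + 0.19 = 26.86 ft²·°F·h/BTU
E = A × HDD × 24 / R = 2860 × 2820 × 24 / 26.86 = 7206000 BTU

7210000 BTU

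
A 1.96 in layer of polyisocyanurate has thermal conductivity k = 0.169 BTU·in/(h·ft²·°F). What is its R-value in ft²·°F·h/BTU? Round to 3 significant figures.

11.6 ft²·°F·h/BTU

R = L/k = 1.96/0.169 = 11.6 ft²·°F·h/BTU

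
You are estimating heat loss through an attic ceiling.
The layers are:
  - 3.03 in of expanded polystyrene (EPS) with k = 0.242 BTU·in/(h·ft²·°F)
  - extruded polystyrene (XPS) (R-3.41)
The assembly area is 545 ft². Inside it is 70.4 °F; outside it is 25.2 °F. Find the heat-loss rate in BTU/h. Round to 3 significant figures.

1550 BTU/h

3.03/0.242 = 12.52
R_total = 12.52 + 3.41 = 15.93 ft²·°F·h/BTU
Q = A·ΔT/R = 545 × (70.4 − 25.2) / 15.93 = 1546 BTU/h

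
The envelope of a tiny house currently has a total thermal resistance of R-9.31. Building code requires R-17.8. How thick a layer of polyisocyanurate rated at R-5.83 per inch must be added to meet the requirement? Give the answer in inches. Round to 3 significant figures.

ΔR = 17.8 − 9.31 = 8.49 ft²·°F·h/BTU
L = ΔR / (R/in) = 8.49/5.83 = 1.456 in

1.46 in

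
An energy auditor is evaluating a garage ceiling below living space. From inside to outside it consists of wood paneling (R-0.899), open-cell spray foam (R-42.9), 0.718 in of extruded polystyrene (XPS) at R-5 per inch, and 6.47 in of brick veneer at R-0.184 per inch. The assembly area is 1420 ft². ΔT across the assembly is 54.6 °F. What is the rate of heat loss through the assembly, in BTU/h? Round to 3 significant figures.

1600 BTU/h

0.718 × 5 = 3.59
6.47 × 0.184 = 1.19
R_total = 0.899 + 42.9 + 3.59 + 1.19 = 48.58 ft²·°F·h/BTU
Q = A·ΔT/R = 1420 × 54.6 / 48.58 = 1596 BTU/h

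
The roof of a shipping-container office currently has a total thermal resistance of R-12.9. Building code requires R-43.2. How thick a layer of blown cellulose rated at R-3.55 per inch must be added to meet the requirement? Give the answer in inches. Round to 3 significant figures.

ΔR = 43.2 − 12.9 = 30.3 ft²·°F·h/BTU
L = ΔR / (R/in) = 30.3/3.55 = 8.535 in

8.54 in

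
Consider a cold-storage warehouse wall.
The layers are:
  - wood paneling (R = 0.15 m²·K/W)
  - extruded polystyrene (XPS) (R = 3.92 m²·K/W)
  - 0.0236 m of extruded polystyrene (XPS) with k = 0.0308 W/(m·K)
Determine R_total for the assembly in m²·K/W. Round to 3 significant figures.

4.84 m²·K/W

0.0236/0.0308 = 0.7662
R_total = 0.15 + 3.92 + 0.7662 = 4.836 m²·K/W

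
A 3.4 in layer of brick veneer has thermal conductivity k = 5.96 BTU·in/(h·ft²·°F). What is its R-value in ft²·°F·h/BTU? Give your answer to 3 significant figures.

0.570 ft²·°F·h/BTU

R = L/k = 3.4/5.96 = 0.5705 ft²·°F·h/BTU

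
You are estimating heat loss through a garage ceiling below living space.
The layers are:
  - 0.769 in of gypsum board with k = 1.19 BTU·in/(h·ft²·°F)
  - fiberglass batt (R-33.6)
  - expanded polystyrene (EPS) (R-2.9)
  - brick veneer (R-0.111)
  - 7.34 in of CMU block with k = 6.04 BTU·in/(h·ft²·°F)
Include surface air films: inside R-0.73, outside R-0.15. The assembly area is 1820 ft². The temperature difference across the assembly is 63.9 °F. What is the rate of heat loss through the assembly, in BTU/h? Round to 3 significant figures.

2960 BTU/h

0.769/1.19 = 0.6462
7.34/6.04 = 1.215
R_total = 0.73 + 0.6462 + 33.6 + 2.9 + 0.111 + 1.215 + 0.15 = 39.35 ft²·°F·h/BTU
Q = A·ΔT/R = 1820 × 63.9 / 39.35 = 2955 BTU/h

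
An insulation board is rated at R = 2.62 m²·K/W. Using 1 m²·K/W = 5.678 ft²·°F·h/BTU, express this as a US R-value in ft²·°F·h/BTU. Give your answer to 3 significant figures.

R_US = 2.62 × 5.678 = 14.88

14.9 ft²·°F·h/BTU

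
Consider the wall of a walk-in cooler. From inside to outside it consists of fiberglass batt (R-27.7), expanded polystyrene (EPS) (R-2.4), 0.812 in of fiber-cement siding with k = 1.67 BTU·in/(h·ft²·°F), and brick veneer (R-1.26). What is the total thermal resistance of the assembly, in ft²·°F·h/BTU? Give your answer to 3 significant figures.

31.8 ft²·°F·h/BTU

0.812/1.67 = 0.4862
R_total = 27.7 + 2.4 + 0.4862 + 1.26 = 31.85 ft²·°F·h/BTU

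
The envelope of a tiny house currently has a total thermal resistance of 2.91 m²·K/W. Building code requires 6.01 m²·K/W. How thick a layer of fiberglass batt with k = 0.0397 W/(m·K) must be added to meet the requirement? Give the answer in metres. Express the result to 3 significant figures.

0.123 m

ΔR = 6.01 − 2.91 = 3.1 m²·K/W
L = ΔR × k = 3.1 × 0.0397 = 0.1231 m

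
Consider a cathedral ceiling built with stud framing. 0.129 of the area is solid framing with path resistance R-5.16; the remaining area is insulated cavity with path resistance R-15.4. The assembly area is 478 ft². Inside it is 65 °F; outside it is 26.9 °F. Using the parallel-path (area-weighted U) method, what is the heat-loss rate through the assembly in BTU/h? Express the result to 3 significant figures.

1490 BTU/h

U_eff = 0.871/15.4 + 0.129/5.16 = 0.05656 + 0.025 = 0.08156
R_eff = 1/U_eff = 12.26 ft²·°F·h/BTU
Q = 478 × (65 − 26.9) / 12.26 = 1485 BTU/h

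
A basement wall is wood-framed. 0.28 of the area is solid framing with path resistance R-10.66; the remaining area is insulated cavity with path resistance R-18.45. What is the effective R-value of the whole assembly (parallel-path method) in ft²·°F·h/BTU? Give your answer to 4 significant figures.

15.32 ft²·°F·h/BTU

U_eff = 0.72/18.45 + 0.28/10.66 = 0.039024 + 0.026266 = 0.065291
R_eff = 1/U_eff = 15.316 ft²·°F·h/BTU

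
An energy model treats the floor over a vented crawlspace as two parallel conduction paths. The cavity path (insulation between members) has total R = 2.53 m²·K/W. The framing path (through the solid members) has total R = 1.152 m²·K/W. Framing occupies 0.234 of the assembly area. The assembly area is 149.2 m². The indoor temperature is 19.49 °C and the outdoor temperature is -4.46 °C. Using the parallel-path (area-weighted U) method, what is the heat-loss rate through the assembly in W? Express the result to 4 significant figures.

1808 W

U_eff = 0.766/2.53 + 0.234/1.152 = 0.30277 + 0.20313 = 0.50589
R_eff = 1/U_eff = 1.9767 m²·K/W
Q = 149.2 × (19.49 − (-4.46)) / 1.9767 = 1807.7 W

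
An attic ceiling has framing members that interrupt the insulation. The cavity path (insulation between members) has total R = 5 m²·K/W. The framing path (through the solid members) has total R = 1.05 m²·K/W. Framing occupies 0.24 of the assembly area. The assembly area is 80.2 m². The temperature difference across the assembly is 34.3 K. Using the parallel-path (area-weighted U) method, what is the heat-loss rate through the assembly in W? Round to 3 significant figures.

U_eff = 0.76/5 + 0.24/1.05 = 0.152 + 0.2286 = 0.3806
R_eff = 1/U_eff = 2.628 m²·K/W
Q = 80.2 × 34.3 / 2.628 = 1047 W

1050 W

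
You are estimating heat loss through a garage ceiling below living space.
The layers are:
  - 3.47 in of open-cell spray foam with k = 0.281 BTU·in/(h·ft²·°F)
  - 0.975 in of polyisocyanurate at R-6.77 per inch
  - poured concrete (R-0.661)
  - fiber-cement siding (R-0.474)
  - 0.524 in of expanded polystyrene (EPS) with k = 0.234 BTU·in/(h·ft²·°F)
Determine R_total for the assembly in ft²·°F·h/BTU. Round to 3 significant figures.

3.47/0.281 = 12.35
0.975 × 6.77 = 6.601
0.524/0.234 = 2.239
R_total = 12.35 + 6.601 + 0.661 + 0.474 + 2.239 = 22.32 ft²·°F·h/BTU

22.3 ft²·°F·h/BTU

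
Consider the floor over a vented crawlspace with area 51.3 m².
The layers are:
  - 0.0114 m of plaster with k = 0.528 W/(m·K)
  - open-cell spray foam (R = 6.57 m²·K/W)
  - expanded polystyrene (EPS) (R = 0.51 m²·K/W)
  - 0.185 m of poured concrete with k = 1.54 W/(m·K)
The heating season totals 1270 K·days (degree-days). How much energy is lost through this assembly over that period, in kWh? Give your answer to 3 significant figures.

217 kWh

0.0114/0.528 = 0.02159
0.185/1.54 = 0.1201
R_total = 0.02159 + 6.57 + 0.51 + 0.1201 = 7.222 m²·K/W
E = A × HDD × 24 / R / 1000 = 51.3 × 1270 × 24 / 7.222 / 1000 = 216.5 kWh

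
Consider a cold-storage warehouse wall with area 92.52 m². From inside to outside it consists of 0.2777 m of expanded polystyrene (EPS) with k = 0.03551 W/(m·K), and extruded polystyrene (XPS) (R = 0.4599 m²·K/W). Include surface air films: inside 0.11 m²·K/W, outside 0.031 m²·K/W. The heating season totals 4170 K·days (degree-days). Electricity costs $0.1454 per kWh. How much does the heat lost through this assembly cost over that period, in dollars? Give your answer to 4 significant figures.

159.9 dollars

0.2777/0.03551 = 7.8203
R_total = 0.11 + 7.8203 + 0.4599 + 0.031 = 8.4212 m²·K/W
E = A × HDD × 24 / R / 1000 = 92.52 × 4170 × 24 / 8.4212 / 1000 = 1099.5 kWh
Cost = 1099.5 × 0.1454 = $159.87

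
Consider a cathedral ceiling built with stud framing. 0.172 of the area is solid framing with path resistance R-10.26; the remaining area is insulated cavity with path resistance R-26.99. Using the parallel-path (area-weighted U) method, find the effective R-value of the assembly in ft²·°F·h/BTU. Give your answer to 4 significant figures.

21.08 ft²·°F·h/BTU

U_eff = 0.828/26.99 + 0.172/10.26 = 0.030678 + 0.016764 = 0.047442
R_eff = 1/U_eff = 21.078 ft²·°F·h/BTU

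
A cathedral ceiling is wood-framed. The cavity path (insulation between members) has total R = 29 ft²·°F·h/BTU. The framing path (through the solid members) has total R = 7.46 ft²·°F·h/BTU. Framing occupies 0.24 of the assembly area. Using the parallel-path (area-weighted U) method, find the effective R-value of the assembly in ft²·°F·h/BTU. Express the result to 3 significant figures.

U_eff = 0.76/29 + 0.24/7.46 = 0.02621 + 0.03217 = 0.05838
R_eff = 1/U_eff = 17.13 ft²·°F·h/BTU

17.1 ft²·°F·h/BTU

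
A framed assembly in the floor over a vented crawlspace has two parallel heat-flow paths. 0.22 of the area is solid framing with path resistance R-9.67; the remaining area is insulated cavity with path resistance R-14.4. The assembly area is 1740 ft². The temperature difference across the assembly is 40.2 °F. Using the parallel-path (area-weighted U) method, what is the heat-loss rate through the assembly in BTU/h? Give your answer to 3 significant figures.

U_eff = 0.78/14.4 + 0.22/9.67 = 0.05417 + 0.02275 = 0.07692
R_eff = 1/U_eff = 13 ft²·°F·h/BTU
Q = 1740 × 40.2 / 13 = 5380 BTU/h

5380 BTU/h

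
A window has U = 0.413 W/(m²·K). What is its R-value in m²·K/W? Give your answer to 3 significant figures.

2.42 m²·K/W

R = 1/U = 1/0.413 = 2.421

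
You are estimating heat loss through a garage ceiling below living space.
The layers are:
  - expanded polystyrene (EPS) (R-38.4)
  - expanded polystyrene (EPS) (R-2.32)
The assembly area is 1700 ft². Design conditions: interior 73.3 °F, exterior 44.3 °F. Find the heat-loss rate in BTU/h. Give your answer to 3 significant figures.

R_total = 38.4 + 2.32 = 40.72 ft²·°F·h/BTU
Q = A·ΔT/R = 1700 × (73.3 − 44.3) / 40.72 = 1211 BTU/h

1210 BTU/h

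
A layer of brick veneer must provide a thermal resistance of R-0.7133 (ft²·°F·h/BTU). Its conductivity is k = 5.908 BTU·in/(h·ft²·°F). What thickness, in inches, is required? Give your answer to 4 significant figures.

4.214 in

L = R × k = 0.7133 × 5.908 = 4.2142 in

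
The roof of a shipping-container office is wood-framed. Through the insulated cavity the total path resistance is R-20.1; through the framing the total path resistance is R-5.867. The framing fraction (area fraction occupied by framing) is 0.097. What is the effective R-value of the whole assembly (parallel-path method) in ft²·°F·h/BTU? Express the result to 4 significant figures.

16.27 ft²·°F·h/BTU

U_eff = 0.903/20.1 + 0.097/5.867 = 0.044925 + 0.016533 = 0.061459
R_eff = 1/U_eff = 16.271 ft²·°F·h/BTU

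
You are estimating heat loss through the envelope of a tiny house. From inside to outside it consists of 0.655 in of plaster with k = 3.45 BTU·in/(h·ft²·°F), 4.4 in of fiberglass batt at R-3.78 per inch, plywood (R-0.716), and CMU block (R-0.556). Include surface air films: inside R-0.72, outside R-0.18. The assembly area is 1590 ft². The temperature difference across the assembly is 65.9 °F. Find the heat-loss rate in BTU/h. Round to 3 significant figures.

0.655/3.45 = 0.1899
4.4 × 3.78 = 16.63
R_total = 0.72 + 0.1899 + 16.63 + 0.716 + 0.556 + 0.18 = 18.99 ft²·°F·h/BTU
Q = A·ΔT/R = 1590 × 65.9 / 18.99 = 5517 BTU/h

5520 BTU/h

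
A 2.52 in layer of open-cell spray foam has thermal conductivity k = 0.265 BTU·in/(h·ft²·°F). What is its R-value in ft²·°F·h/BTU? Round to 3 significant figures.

9.51 ft²·°F·h/BTU

R = L/k = 2.52/0.265 = 9.509 ft²·°F·h/BTU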